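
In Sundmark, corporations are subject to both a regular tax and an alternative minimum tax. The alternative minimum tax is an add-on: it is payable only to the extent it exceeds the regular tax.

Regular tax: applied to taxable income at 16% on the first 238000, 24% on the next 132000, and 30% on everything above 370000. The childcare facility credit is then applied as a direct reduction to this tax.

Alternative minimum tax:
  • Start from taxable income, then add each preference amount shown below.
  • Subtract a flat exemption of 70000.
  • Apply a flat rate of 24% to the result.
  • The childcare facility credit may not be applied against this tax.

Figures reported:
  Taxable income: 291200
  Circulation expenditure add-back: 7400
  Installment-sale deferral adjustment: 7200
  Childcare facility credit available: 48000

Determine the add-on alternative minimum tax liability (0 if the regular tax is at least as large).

53744

Regular tax:
  238000 × 16% = 38080
  53200 × 24% = 12768
  → 50848
  Less childcare facility credit 48000 → 2848

Alternative minimum tax:
  Adjusted income: 291200 + 7400 + 7200 = 305800
  Less exemption 70000 → base 235800
  235800 × 24% = 56592

Excess of alternative minimum tax over regular tax: 56592 − 2848 = 53744.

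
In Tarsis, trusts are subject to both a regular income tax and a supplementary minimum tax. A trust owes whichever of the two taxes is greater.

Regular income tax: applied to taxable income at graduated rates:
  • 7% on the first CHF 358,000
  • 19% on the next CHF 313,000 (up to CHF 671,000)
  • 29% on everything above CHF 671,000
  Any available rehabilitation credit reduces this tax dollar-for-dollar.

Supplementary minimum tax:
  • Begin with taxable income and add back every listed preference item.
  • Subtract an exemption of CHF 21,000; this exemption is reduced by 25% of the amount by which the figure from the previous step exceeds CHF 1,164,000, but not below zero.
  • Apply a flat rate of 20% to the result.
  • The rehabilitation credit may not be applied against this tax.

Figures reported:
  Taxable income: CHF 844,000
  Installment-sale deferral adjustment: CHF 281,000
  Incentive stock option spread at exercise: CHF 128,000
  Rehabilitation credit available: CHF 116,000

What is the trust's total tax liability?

CHF 250,600

Regular income tax:
  CHF 358,000 × 7% = CHF 25,060
  CHF 313,000 × 19% = CHF 59,470
  CHF 173,000 × 29% = CHF 50,170
  → CHF 134,700
  Less rehabilitation credit CHF 116,000 → CHF 18,700

Supplementary minimum tax:
  Adjusted income: CHF 844,000 + CHF 281,000 + CHF 128,000 = CHF 1,253,000
  Exemption: 25% × (CHF 1,253,000 − CHF 1,164,000) = CHF 22,250 ≥ CHF 21,000, so the exemption is fully phased out
  Base: CHF 1,253,000 − CHF 0 = CHF 1,253,000
  CHF 1,253,000 × 20% = CHF 250,600

CHF 250,600 > CHF 18,700, so the supplementary minimum tax is the binding amount.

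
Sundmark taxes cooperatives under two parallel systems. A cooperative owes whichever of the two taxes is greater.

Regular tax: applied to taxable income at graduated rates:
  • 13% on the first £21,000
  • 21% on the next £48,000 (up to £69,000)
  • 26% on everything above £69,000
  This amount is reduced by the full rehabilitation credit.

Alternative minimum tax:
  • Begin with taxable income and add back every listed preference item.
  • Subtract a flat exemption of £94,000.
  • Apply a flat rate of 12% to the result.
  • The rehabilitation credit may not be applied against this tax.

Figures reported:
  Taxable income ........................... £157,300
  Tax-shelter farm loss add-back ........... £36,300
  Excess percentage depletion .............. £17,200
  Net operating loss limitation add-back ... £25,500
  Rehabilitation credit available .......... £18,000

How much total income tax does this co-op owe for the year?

Regular tax:
  £21,000 × 13% = £2,730
  £48,000 × 21% = £10,080
  £88,300 × 26% = £22,958
  → £35,768
  Less rehabilitation credit £18,000 → £17,768

Alternative minimum tax:
  Adjusted income: £157,300 + £36,300 + £17,200 + £25,500 = £236,300
  Less exemption £94,000 → base £142,300
  £142,300 × 12% = £17,076

£17,768 > £17,076, so the regular tax governs.

£17,768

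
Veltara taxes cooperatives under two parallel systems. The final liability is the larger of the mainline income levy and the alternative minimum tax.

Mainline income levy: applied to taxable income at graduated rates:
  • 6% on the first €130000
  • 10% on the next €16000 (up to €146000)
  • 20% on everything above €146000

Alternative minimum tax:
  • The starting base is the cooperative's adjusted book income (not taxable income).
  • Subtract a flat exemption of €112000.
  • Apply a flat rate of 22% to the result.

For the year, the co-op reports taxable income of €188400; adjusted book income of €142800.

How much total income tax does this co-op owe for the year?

Alternative minimum tax:
  Base (adjusted book income): €142800
  Less exemption €112000 → base €30800
  €30800 × 22% = €6776

Mainline income levy:
  €130000 × 6% = €7800
  €16000 × 10% = €1600
  €42400 × 20% = €8480
  → €17880

€17880 > €6776, so the mainline income levy governs.

€17880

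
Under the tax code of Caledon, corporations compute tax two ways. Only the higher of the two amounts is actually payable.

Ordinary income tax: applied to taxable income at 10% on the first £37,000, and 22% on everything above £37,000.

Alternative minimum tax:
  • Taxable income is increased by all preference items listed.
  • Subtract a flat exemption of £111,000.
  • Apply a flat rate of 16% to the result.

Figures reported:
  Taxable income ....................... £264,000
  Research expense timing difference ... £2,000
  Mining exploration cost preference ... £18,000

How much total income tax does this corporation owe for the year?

Ordinary income tax:
  £37,000 × 10% = £3,700
  £227,000 × 22% = £49,940
  → £53,640

Alternative minimum tax:
  Adjusted income: £264,000 + £2,000 + £18,000 = £284,000
  Less exemption £111,000 → base £173,000
  £173,000 × 16% = £27,680

£53,640 > £27,680, so the ordinary income tax governs.

£53,640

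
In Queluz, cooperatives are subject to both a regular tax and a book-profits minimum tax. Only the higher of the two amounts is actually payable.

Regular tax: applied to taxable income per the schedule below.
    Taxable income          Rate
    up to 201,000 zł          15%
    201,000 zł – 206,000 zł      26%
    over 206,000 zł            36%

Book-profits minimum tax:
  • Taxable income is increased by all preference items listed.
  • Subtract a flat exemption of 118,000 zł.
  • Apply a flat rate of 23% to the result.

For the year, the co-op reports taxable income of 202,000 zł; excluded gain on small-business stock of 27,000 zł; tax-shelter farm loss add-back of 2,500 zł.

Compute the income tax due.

Regular tax:
  201,000 zł × 15% = 30,150 zł
  1,000 zł × 26% = 260 zł
  → 30,410 zł

Book-profits minimum tax:
  Adjusted income: 202,000 zł + 27,000 zł + 2,500 zł = 231,500 zł
  Less exemption 118,000 zł → base 113,500 zł
  113,500 zł × 23% = 26,105 zł

30,410 zł > 26,105 zł, so the regular tax governs.

30,410 zł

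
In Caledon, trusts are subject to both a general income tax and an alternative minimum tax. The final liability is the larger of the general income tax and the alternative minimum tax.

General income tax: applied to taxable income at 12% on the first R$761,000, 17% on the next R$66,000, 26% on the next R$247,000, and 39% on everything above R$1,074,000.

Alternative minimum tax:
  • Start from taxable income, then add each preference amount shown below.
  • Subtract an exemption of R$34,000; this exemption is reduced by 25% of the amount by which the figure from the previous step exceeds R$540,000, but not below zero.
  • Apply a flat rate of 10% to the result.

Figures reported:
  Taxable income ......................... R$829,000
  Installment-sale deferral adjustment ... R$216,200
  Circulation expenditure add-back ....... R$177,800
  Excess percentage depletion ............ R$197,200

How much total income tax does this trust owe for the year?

R$142,020

General income tax:
  R$761,000 × 12% = R$91,320
  R$66,000 × 17% = R$11,220
  R$2,000 × 26% = R$520
  → R$103,060

Alternative minimum tax:
  Adjusted income: R$829,000 + R$216,200 + R$177,800 + R$197,200 = R$1,420,200
  Exemption: 25% × (R$1,420,200 − R$540,000) = R$220,050 ≥ R$34,000, so the exemption is fully phased out
  Base: R$1,420,200 − R$0 = R$1,420,200
  R$1,420,200 × 10% = R$142,020

R$142,020 > R$103,060, so the alternative minimum tax is the binding amount.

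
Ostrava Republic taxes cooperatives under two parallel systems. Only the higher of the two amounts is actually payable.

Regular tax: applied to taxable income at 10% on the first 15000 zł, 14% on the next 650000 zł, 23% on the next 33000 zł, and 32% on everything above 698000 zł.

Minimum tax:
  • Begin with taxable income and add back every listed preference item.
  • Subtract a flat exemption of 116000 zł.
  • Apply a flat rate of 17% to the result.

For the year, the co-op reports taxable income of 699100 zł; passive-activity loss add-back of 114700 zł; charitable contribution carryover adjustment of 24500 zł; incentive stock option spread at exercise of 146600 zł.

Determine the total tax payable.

147713 zł

Minimum tax:
  Adjusted income: 699100 zł + 114700 zł + 24500 zł + 146600 zł = 984900 zł
  Less exemption 116000 zł → base 868900 zł
  868900 zł × 17% = 147713 zł

Regular tax:
  15000 zł × 10% = 1500 zł
  650000 zł × 14% = 91000 zł
  33000 zł × 23% = 7590 zł
  1100 zł × 32% = 352 zł
  → 100442 zł

147713 zł > 100442 zł, so the minimum tax is the binding amount.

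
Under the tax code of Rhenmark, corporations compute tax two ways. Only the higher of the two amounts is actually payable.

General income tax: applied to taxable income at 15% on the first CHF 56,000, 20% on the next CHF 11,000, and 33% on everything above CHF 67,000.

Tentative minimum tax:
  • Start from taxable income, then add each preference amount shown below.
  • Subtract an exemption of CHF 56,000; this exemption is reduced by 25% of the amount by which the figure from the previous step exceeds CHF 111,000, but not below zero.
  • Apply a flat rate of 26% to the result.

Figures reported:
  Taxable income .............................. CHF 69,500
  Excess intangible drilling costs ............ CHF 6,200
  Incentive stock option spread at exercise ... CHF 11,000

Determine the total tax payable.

CHF 11,425

Tentative minimum tax:
  Adjusted income: CHF 69,500 + CHF 6,200 + CHF 11,000 = CHF 86,700
  Exemption: CHF 86,700 ≤ CHF 111,000, so full CHF 56,000 applies
  Base: CHF 86,700 − CHF 56,000 = CHF 30,700
  CHF 30,700 × 26% = CHF 7,982

General income tax:
  CHF 56,000 × 15% = CHF 8,400
  CHF 11,000 × 20% = CHF 2,200
  CHF 2,500 × 33% = CHF 825
  → CHF 11,425

CHF 11,425 > CHF 7,982, so the general income tax governs.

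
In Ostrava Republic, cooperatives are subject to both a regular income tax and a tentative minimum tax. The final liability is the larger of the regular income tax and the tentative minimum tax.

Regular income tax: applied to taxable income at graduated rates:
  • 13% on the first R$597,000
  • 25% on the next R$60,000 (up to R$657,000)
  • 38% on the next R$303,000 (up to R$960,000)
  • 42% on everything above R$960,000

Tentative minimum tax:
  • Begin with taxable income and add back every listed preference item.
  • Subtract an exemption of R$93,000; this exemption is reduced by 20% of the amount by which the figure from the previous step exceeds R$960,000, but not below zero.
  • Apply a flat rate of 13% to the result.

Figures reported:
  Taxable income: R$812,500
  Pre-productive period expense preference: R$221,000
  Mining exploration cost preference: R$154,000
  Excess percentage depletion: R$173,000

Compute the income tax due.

Tentative minimum tax:
  Adjusted income: R$812,500 + R$221,000 + R$154,000 + R$173,000 = R$1,360,500
  Exemption: R$93,000 − 20% × (R$1,360,500 − R$960,000) = R$93,000 − R$80,100 = R$12,900
  Base: R$1,360,500 − R$12,900 = R$1,347,600
  R$1,347,600 × 13% = R$175,188

Regular income tax:
  R$597,000 × 13% = R$77,610
  R$60,000 × 25% = R$15,000
  R$155,500 × 38% = R$59,090
  → R$151,700

R$175,188 > R$151,700, so the tentative minimum tax is the binding amount.

R$175,188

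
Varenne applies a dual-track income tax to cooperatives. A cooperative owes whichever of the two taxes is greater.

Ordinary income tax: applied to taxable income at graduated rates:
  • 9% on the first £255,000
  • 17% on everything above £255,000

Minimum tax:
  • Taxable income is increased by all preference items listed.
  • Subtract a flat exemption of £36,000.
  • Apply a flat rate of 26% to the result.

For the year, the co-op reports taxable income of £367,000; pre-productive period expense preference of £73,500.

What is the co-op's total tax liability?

£105,170

Minimum tax:
  Adjusted income: £367,000 + £73,500 = £440,500
  Less exemption £36,000 → base £404,500
  £404,500 × 26% = £105,170

Ordinary income tax:
  £255,000 × 9% = £22,950
  £112,000 × 17% = £19,040
  → £41,990

£105,170 > £41,990, so the minimum tax is the binding amount.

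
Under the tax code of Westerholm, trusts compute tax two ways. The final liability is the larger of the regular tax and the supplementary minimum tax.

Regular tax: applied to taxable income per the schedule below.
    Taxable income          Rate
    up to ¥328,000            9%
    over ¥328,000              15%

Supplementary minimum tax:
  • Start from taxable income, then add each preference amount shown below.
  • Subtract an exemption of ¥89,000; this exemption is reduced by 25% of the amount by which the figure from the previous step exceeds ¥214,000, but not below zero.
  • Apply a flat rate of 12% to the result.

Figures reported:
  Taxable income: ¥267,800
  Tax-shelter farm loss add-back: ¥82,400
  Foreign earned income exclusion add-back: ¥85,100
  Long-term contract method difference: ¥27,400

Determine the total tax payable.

Supplementary minimum tax:
  Adjusted income: ¥267,800 + ¥82,400 + ¥85,100 + ¥27,400 = ¥462,700
  Exemption: ¥89,000 − 25% × (¥462,700 − ¥214,000) = ¥89,000 − ¥62,175 = ¥26,825
  Base: ¥462,700 − ¥26,825 = ¥435,875
  ¥435,875 × 12% = ¥52,305

Regular tax:
  ¥267,800 × 9% = ¥24,102

¥52,305 > ¥24,102, so the supplementary minimum tax is the binding amount.

¥52,305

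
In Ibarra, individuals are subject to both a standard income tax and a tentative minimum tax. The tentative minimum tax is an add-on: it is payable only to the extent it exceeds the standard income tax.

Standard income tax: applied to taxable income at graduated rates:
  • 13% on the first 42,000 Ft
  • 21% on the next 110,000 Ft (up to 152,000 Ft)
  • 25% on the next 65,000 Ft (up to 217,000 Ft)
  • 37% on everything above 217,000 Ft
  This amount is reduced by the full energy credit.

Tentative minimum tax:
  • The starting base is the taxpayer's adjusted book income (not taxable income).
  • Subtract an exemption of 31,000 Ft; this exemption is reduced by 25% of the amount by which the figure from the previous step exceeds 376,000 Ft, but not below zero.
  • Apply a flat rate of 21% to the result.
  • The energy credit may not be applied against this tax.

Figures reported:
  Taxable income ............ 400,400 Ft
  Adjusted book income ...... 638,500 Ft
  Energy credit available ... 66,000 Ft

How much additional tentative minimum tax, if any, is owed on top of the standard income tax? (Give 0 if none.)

Standard income tax:
  42,000 Ft × 13% = 5,460 Ft
  110,000 Ft × 21% = 23,100 Ft
  65,000 Ft × 25% = 16,250 Ft
  183,400 Ft × 37% = 67,858 Ft
  → 112,668 Ft
  Less energy credit 66,000 Ft → 46,668 Ft

Tentative minimum tax:
  Base (adjusted book income): 638,500 Ft
  Exemption: 25% × (638,500 Ft − 376,000 Ft) = 65,625 Ft ≥ 31,000 Ft, so the exemption is fully phased out
  Base: 638,500 Ft − 0 Ft = 638,500 Ft
  638,500 Ft × 21% = 134,085 Ft

Excess of tentative minimum tax over standard income tax: 134,085 Ft − 46,668 Ft = 87,417 Ft.

87,417 Ft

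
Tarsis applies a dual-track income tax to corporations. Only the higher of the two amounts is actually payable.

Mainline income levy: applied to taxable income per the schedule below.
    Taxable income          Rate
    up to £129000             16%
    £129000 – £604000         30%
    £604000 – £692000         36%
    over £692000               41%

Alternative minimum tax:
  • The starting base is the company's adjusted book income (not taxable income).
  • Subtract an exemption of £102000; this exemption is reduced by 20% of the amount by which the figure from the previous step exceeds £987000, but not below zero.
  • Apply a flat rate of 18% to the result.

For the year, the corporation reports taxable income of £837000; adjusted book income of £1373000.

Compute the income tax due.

Mainline income levy:
  £129000 × 16% = £20640
  £475000 × 30% = £142500
  £88000 × 36% = £31680
  £145000 × 41% = £59450
  → £254270

Alternative minimum tax:
  Base (adjusted book income): £1373000
  Exemption: £102000 − 20% × (£1373000 − £987000) = £102000 − £77200 = £24800
  Base: £1373000 − £24800 = £1348200
  £1348200 × 18% = £242676

£254270 > £242676, so the mainline income levy governs.

£254270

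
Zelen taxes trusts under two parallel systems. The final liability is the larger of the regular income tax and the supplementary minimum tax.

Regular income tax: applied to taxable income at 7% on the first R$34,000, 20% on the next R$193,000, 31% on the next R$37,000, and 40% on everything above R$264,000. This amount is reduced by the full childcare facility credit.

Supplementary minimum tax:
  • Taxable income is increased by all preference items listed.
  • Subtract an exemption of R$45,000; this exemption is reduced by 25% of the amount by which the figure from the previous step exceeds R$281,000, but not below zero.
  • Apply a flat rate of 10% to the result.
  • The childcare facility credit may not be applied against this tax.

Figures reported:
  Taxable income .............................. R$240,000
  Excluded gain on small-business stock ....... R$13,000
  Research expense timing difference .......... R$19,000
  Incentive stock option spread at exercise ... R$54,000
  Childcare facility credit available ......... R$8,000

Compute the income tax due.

Supplementary minimum tax:
  Adjusted income: R$240,000 + R$13,000 + R$19,000 + R$54,000 = R$326,000
  Exemption: R$45,000 − 25% × (R$326,000 − R$281,000) = R$45,000 − R$11,250 = R$33,750
  Base: R$326,000 − R$33,750 = R$292,250
  R$292,250 × 10% = R$29,225

Regular income tax:
  R$34,000 × 7% = R$2,380
  R$193,000 × 20% = R$38,600
  R$13,000 × 31% = R$4,030
  → R$45,010
  Less childcare facility credit R$8,000 → R$37,010

R$37,010 > R$29,225, so the regular income tax governs.

R$37,010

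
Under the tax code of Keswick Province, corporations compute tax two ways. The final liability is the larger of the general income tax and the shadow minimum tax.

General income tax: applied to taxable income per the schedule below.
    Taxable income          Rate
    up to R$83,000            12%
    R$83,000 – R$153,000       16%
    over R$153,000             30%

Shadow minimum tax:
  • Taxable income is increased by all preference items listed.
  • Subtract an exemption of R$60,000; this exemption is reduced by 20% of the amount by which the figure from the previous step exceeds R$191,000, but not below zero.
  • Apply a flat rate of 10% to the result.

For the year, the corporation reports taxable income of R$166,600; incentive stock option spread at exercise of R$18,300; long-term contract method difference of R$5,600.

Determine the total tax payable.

R$25,240

Shadow minimum tax:
  Adjusted income: R$166,600 + R$18,300 + R$5,600 = R$190,500
  Exemption: R$190,500 ≤ R$191,000, so full R$60,000 applies
  Base: R$190,500 − R$60,000 = R$130,500
  R$130,500 × 10% = R$13,050

General income tax:
  R$83,000 × 12% = R$9,960
  R$70,000 × 16% = R$11,200
  R$13,600 × 30% = R$4,080
  → R$25,240

R$25,240 > R$13,050, so the general income tax governs.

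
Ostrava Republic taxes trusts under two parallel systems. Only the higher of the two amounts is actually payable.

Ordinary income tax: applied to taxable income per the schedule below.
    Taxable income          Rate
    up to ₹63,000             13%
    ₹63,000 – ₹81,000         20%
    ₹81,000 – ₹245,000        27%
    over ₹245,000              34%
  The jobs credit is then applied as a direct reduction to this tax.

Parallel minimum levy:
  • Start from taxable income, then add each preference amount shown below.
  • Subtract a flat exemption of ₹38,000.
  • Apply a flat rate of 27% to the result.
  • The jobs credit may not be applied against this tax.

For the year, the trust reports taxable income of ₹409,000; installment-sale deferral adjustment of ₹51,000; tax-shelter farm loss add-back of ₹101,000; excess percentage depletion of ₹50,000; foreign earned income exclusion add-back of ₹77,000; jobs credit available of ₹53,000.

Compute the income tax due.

Ordinary income tax:
  ₹63,000 × 13% = ₹8,190
  ₹18,000 × 20% = ₹3,600
  ₹164,000 × 27% = ₹44,280
  ₹164,000 × 34% = ₹55,760
  → ₹111,830
  Less jobs credit ₹53,000 → ₹58,830

Parallel minimum levy:
  Adjusted income: ₹409,000 + ₹51,000 + ₹101,000 + ₹50,000 + ₹77,000 = ₹688,000
  Less exemption ₹38,000 → base ₹650,000
  ₹650,000 × 27% = ₹175,500

₹175,500 > ₹58,830, so the parallel minimum levy is the binding amount.

₹175,500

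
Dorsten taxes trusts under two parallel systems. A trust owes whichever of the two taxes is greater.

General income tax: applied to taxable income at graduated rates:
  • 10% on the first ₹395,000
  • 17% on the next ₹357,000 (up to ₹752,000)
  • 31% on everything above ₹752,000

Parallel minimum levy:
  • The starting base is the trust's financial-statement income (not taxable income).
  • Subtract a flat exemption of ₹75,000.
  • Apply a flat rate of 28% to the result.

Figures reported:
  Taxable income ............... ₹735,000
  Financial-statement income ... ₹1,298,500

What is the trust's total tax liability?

₹342,580

Parallel minimum levy:
  Base (financial-statement income): ₹1,298,500
  Less exemption ₹75,000 → base ₹1,223,500
  ₹1,223,500 × 28% = ₹342,580

General income tax:
  ₹395,000 × 10% = ₹39,500
  ₹340,000 × 17% = ₹57,800
  → ₹97,300

₹342,580 > ₹97,300, so the parallel minimum levy is the binding amount.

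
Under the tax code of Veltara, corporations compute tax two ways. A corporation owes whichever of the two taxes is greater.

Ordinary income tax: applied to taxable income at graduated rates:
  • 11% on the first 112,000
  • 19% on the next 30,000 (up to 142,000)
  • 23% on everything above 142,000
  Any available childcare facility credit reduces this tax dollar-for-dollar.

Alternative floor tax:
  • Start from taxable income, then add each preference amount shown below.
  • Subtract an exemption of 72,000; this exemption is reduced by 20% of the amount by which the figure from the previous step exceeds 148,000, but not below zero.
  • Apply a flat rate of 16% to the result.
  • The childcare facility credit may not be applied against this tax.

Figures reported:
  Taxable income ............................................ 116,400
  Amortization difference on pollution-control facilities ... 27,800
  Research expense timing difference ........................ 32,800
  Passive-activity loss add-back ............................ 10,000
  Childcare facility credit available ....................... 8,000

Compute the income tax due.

Alternative floor tax:
  Adjusted income: 116,400 + 27,800 + 32,800 + 10,000 = 187,000
  Exemption: 72,000 − 20% × (187,000 − 148,000) = 72,000 − 7,800 = 64,200
  Base: 187,000 − 64,200 = 122,800
  122,800 × 16% = 19,648

Ordinary income tax:
  112,000 × 11% = 12,320
  4,400 × 19% = 836
  → 13,156
  Less childcare facility credit 8,000 → 5,156

19,648 > 5,156, so the alternative floor tax is the binding amount.

19,648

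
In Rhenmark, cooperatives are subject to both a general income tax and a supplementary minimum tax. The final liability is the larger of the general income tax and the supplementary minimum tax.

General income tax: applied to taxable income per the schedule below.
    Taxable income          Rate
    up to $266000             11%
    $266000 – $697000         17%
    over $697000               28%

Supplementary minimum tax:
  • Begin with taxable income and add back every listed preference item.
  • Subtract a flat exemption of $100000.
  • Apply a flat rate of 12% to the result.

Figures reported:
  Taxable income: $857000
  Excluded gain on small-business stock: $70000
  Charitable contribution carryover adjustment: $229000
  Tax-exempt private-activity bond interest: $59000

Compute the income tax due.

$147330

Supplementary minimum tax:
  Adjusted income: $857000 + $70000 + $229000 + $59000 = $1215000
  Less exemption $100000 → base $1115000
  $1115000 × 12% = $133800

General income tax:
  $266000 × 11% = $29260
  $431000 × 17% = $73270
  $160000 × 28% = $44800
  → $147330

$147330 > $133800, so the general income tax governs.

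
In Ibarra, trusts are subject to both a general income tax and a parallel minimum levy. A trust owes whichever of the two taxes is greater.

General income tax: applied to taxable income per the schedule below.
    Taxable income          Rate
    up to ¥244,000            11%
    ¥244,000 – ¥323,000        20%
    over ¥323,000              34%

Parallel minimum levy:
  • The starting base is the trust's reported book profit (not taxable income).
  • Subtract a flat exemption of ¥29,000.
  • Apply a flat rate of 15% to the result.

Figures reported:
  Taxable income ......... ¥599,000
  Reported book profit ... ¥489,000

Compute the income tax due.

General income tax:
  ¥244,000 × 11% = ¥26,840
  ¥79,000 × 20% = ¥15,800
  ¥276,000 × 34% = ¥93,840
  → ¥136,480

Parallel minimum levy:
  Base (reported book profit): ¥489,000
  Less exemption ¥29,000 → base ¥460,000
  ¥460,000 × 15% = ¥69,000

¥136,480 > ¥69,000, so the general income tax governs.

¥136,480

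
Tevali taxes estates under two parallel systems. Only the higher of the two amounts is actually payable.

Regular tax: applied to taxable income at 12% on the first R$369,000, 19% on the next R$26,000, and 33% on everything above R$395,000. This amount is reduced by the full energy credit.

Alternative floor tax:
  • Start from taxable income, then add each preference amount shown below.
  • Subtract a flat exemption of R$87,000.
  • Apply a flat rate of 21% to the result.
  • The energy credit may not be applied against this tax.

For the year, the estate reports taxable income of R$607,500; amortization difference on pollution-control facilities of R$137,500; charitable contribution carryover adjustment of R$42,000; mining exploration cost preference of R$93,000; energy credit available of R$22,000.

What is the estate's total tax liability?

R$166,530

Regular tax:
  R$369,000 × 12% = R$44,280
  R$26,000 × 19% = R$4,940
  R$212,500 × 33% = R$70,125
  → R$119,345
  Less energy credit R$22,000 → R$97,345

Alternative floor tax:
  Adjusted income: R$607,500 + R$137,500 + R$42,000 + R$93,000 = R$880,000
  Less exemption R$87,000 → base R$793,000
  R$793,000 × 21% = R$166,530

R$166,530 > R$97,345, so the alternative floor tax is the binding amount.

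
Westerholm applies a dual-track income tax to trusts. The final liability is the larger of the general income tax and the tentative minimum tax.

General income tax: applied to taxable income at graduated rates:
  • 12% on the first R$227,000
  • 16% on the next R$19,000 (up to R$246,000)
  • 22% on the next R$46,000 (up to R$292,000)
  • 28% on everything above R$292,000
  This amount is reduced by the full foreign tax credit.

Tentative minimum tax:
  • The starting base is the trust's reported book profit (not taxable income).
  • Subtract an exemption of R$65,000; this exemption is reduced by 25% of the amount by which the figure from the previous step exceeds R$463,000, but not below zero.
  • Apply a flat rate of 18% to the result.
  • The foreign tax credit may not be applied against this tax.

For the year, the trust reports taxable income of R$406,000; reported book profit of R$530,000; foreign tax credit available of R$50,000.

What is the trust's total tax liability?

Tentative minimum tax:
  Base (reported book profit): R$530,000
  Exemption: R$65,000 − 25% × (R$530,000 − R$463,000) = R$65,000 − R$16,750 = R$48,250
  Base: R$530,000 − R$48,250 = R$481,750
  R$481,750 × 18% = R$86,715

General income tax:
  R$227,000 × 12% = R$27,240
  R$19,000 × 16% = R$3,040
  R$46,000 × 22% = R$10,120
  R$114,000 × 28% = R$31,920
  → R$72,320
  Less foreign tax credit R$50,000 → R$22,320

R$86,715 > R$22,320, so the tentative minimum tax is the binding amount.

R$86,715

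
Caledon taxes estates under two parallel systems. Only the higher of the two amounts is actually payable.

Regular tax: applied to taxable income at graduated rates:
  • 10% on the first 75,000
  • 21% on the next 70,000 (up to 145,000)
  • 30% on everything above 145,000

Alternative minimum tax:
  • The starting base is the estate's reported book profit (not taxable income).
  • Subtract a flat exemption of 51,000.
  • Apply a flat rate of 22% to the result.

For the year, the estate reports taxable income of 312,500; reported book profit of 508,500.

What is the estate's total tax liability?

100,650

Regular tax:
  75,000 × 10% = 7,500
  70,000 × 21% = 14,700
  167,500 × 30% = 50,250
  → 72,450

Alternative minimum tax:
  Base (reported book profit): 508,500
  Less exemption 51,000 → base 457,500
  457,500 × 22% = 100,650

100,650 > 72,450, so the alternative minimum tax is the binding amount.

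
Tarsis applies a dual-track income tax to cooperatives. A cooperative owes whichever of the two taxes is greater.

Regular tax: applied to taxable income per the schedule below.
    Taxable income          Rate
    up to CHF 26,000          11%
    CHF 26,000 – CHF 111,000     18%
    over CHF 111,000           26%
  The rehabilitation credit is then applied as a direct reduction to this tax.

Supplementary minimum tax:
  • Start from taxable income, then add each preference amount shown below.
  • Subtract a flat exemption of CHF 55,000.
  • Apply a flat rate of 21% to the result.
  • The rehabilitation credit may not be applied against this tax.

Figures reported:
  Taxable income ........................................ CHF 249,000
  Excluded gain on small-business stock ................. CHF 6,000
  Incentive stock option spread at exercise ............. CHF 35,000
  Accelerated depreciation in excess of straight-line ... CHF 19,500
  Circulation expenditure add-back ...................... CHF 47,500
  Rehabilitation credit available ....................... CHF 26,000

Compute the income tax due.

CHF 63,420

Supplementary minimum tax:
  Adjusted income: CHF 249,000 + CHF 6,000 + CHF 35,000 + CHF 19,500 + CHF 47,500 = CHF 357,000
  Less exemption CHF 55,000 → base CHF 302,000
  CHF 302,000 × 21% = CHF 63,420

Regular tax:
  CHF 26,000 × 11% = CHF 2,860
  CHF 85,000 × 18% = CHF 15,300
  CHF 138,000 × 26% = CHF 35,880
  → CHF 54,040
  Less rehabilitation credit CHF 26,000 → CHF 28,040

CHF 63,420 > CHF 28,040, so the supplementary minimum tax is the binding amount.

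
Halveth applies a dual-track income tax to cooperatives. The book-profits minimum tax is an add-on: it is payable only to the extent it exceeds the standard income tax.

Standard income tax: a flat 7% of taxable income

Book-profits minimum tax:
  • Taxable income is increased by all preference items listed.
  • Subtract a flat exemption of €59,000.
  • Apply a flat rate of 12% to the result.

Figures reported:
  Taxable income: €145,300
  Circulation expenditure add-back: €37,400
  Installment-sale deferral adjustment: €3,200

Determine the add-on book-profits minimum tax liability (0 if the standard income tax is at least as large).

Standard income tax:
  €145,300 × 7% = €10,171

Book-profits minimum tax:
  Adjusted income: €145,300 + €37,400 + €3,200 = €185,900
  Less exemption €59,000 → base €126,900
  €126,900 × 12% = €15,228

Excess of book-profits minimum tax over standard income tax: €15,228 − €10,171 = €5,057.

€5,057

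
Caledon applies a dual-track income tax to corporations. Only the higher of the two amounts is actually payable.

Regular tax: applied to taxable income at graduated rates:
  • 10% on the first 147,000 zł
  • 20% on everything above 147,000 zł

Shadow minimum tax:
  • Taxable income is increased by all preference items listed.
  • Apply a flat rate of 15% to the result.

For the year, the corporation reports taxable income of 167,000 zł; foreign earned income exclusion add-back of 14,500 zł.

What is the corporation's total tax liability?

Shadow minimum tax:
  Adjusted income: 167,000 zł + 14,500 zł = 181,500 zł
  181,500 zł × 15% = 27,225 zł

Regular tax:
  147,000 zł × 10% = 14,700 zł
  20,000 zł × 20% = 4,000 zł
  → 18,700 zł

27,225 zł > 18,700 zł, so the shadow minimum tax is the binding amount.

27,225 zł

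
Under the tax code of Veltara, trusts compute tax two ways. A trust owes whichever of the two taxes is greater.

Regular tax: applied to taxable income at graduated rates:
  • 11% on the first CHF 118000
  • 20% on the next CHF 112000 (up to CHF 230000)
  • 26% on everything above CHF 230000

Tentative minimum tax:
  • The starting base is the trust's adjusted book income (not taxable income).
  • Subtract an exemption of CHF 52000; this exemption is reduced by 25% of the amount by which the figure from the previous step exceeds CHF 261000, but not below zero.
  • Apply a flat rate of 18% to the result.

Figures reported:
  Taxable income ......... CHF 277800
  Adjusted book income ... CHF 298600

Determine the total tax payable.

Regular tax:
  CHF 118000 × 11% = CHF 12980
  CHF 112000 × 20% = CHF 22400
  CHF 47800 × 26% = CHF 12428
  → CHF 47808

Tentative minimum tax:
  Base (adjusted book income): CHF 298600
  Exemption: CHF 52000 − 25% × (CHF 298600 − CHF 261000) = CHF 52000 − CHF 9400 = CHF 42600
  Base: CHF 298600 − CHF 42600 = CHF 256000
  CHF 256000 × 18% = CHF 46080

CHF 47808 > CHF 46080, so the regular tax governs.

CHF 47808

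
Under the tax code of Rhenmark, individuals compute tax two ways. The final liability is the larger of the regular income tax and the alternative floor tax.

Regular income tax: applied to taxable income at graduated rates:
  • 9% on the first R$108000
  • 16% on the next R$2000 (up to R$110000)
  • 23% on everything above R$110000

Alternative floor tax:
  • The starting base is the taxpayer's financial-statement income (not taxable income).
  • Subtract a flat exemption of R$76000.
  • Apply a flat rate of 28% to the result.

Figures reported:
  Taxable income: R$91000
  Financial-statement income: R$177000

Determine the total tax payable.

Regular income tax:
  R$91000 × 9% = R$8190

Alternative floor tax:
  Base (financial-statement income): R$177000
  Less exemption R$76000 → base R$101000
  R$101000 × 28% = R$28280

R$28280 > R$8190, so the alternative floor tax is the binding amount.

R$28280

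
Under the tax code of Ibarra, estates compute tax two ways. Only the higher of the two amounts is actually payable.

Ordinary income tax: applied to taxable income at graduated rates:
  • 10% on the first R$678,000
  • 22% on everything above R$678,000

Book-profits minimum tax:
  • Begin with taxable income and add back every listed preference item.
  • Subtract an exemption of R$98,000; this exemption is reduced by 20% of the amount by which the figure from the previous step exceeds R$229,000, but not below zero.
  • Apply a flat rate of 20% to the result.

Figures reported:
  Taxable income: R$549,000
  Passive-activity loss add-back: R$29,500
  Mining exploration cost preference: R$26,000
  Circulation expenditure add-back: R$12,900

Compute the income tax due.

R$119,416

Ordinary income tax:
  R$549,000 × 10% = R$54,900

Book-profits minimum tax:
  Adjusted income: R$549,000 + R$29,500 + R$26,000 + R$12,900 = R$617,400
  Exemption: R$98,000 − 20% × (R$617,400 − R$229,000) = R$98,000 − R$77,680 = R$20,320
  Base: R$617,400 − R$20,320 = R$597,080
  R$597,080 × 20% = R$119,416

R$119,416 > R$54,900, so the book-profits minimum tax is the binding amount.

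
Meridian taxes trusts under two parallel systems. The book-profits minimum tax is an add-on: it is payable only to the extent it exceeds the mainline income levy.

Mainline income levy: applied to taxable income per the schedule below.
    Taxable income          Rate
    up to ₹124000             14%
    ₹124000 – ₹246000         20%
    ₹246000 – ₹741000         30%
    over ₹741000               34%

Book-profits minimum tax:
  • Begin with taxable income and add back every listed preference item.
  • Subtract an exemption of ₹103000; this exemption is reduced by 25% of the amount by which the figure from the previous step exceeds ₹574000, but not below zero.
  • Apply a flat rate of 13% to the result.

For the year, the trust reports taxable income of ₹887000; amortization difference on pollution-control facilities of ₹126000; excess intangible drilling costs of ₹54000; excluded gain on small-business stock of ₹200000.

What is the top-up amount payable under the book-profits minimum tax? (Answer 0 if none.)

₹0

Mainline income levy:
  ₹124000 × 14% = ₹17360
  ₹122000 × 20% = ₹24400
  ₹495000 × 30% = ₹148500
  ₹146000 × 34% = ₹49640
  → ₹239900

Book-profits minimum tax:
  Adjusted income: ₹887000 + ₹126000 + ₹54000 + ₹200000 = ₹1267000
  Exemption: 25% × (₹1267000 − ₹574000) = ₹173250 ≥ ₹103000, so the exemption is fully phased out
  Base: ₹1267000 − ₹0 = ₹1267000
  ₹1267000 × 13% = ₹164710

₹164710 ≤ ₹239900, so no add-on is due.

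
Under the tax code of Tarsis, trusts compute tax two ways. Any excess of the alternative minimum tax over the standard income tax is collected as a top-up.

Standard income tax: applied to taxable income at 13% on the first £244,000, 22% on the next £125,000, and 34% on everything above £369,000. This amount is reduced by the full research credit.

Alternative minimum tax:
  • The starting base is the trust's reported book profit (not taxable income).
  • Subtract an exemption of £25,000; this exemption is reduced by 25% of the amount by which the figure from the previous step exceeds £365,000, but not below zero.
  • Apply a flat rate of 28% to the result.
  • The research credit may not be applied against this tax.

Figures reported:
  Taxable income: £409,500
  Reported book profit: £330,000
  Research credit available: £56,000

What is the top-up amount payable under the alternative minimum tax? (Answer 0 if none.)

£68,410

Standard income tax:
  £244,000 × 13% = £31,720
  £125,000 × 22% = £27,500
  £40,500 × 34% = £13,770
  → £72,990
  Less research credit £56,000 → £16,990

Alternative minimum tax:
  Base (reported book profit): £330,000
  Exemption: £330,000 ≤ £365,000, so full £25,000 applies
  Base: £330,000 − £25,000 = £305,000
  £305,000 × 28% = £85,400

Excess of alternative minimum tax over standard income tax: £85,400 − £16,990 = £68,410.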